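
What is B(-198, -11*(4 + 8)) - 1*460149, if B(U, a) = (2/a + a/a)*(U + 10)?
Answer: -15191027/33 ≈ -4.6033e+5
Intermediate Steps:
B(U, a) = (1 + 2/a)*(10 + U) (B(U, a) = (2/a + 1)*(10 + U) = (1 + 2/a)*(10 + U))
B(-198, -11*(4 + 8)) - 1*460149 = (20 + 2*(-198) + (-11*(4 + 8))*(10 - 198))/((-11*(4 + 8))) - 1*460149 = (20 - 396 - 11*12*(-188))/((-11*12)) - 460149 = (20 - 396 - 132*(-188))/(-132) - 460149 = -(20 - 396 + 24816)/132 - 460149 = -1/132*24440 - 460149 = -6110/33 - 460149 = -15191027/33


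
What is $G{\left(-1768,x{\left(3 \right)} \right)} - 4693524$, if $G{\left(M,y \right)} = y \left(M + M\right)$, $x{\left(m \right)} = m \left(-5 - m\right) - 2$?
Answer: $-4601588$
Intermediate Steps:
$x{\left(m \right)} = -2 + m \left(-5 - m\right)$
$G{\left(M,y \right)} = 2 M y$ ($G{\left(M,y \right)} = y 2 M = 2 M y$)
$G{\left(-1768,x{\left(3 \right)} \right)} - 4693524 = 2 \left(-1768\right) \left(-2 - 3^{2} - 15\right) - 4693524 = 2 \left(-1768\right) \left(-2 - 9 - 15\right) - 4693524 = 2 \left(-1768\right) \left(-26\right) - 4693524 = 91936 - 4693524 = -4601588$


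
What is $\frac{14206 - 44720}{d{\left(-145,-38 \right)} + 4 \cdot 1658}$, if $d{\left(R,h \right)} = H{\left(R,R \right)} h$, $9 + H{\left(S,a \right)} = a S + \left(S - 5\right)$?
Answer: $\frac{15257}{393138} \approx 0.038808$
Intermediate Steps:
$H{\left(S,a \right)} = -14 + S + S a$ ($H{\left(S,a \right)} = -9 + \left(a S + \left(S - 5\right)\right) = -9 + \left(S a + \left(-5 + S\right)\right) = -9 + \left(-5 + S + S a\right) = -14 + S + S a$)
$d{\left(R,h \right)} = h \left(-14 + R + R^{2}\right)$ ($d{\left(R,h \right)} = \left(-14 + R + R R\right) h = \left(-14 + R + R^{2}\right) h = h \left(-14 + R + R^{2}\right)$)
$\frac{14206 - 44720}{d{\left(-145,-38 \right)} + 4 \cdot 1658} = \frac{14206 - 44720}{- 38 \left(-14 - 145 + \left(-145\right)^{2}\right) + 4 \cdot 1658} = - \frac{30514}{- 38 \left(-14 - 145 + 21025\right) + 6632} = - \frac{30514}{\left(-38\right) 20866 + 6632} = - \frac{30514}{-792908 + 6632} = - \frac{30514}{-786276} = \left(-30514\right) \left(- \frac{1}{786276}\right) = \frac{15257}{393138}$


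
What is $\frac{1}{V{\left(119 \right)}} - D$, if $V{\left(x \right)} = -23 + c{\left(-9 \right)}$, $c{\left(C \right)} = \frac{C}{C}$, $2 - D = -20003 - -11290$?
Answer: $- \frac{191731}{22} \approx -8715.0$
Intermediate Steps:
$D = 8715$ ($D = 2 - \left(-20003 - -11290\right) = 2 - \left(-20003 + 11290\right) = 2 - -8713 = 2 + 8713 = 8715$)
$c{\left(C \right)} = 1$
$V{\left(x \right)} = -22$ ($V{\left(x \right)} = -23 + 1 = -22$)
$\frac{1}{V{\left(119 \right)}} - D = \frac{1}{-22} - 8715 = - \frac{1}{22} - 8715 = - \frac{191731}{22}$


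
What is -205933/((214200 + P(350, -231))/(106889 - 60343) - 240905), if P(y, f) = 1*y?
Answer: 684668387/800924970 ≈ 0.85485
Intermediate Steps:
P(y, f) = y
-205933/((214200 + P(350, -231))/(106889 - 60343) - 240905) = -205933/((214200 + 350)/(106889 - 60343) - 240905) = -205933/(214550/46546 - 240905) = -205933/(214550*(1/46546) - 240905) = -205933/(107275/23273 - 240905) = -205933/(-5606474790/23273) = -205933*(-23273/5606474790) = 684668387/800924970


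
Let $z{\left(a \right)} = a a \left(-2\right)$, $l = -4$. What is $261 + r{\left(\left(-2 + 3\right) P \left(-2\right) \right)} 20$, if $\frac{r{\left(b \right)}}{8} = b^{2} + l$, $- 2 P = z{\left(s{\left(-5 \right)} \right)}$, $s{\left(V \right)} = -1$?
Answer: $261$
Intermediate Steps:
$z{\left(a \right)} = - 2 a^{2}$ ($z{\left(a \right)} = a^{2} \left(-2\right) = - 2 a^{2}$)
$P = 1$ ($P = - \frac{\left(-2\right) \left(-1\right)^{2}}{2} = - \frac{\left(-2\right) 1}{2} = \left(- \frac{1}{2}\right) \left(-2\right) = 1$)
$r{\left(b \right)} = -32 + 8 b^{2}$ ($r{\left(b \right)} = 8 \left(b^{2} - 4\right) = 8 \left(-4 + b^{2}\right) = -32 + 8 b^{2}$)
$261 + r{\left(\left(-2 + 3\right) P \left(-2\right) \right)} 20 = 261 + \left(-32 + 8 \left(\left(-2 + 3\right) 1 \left(-2\right)\right)^{2}\right) 20 = 261 + \left(-32 + 8 \left(1 \left(-2\right)\right)^{2}\right) 20 = 261 + \left(-32 + 8 \left(-2\right)^{2}\right) 20 = 261 + \left(-32 + 8 \cdot 4\right) 20 = 261 + \left(-32 + 32\right) 20 = 261 + 0 \cdot 20 = 261 + 0 = 261$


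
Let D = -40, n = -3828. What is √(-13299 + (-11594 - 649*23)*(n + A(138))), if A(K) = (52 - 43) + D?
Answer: 2*√25582810 ≈ 10116.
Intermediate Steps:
A(K) = -31 (A(K) = (52 - 43) - 40 = 9 - 40 = -31)
√(-13299 + (-11594 - 649*23)*(n + A(138))) = √(-13299 + (-11594 - 649*23)*(-3828 - 31)) = √(-13299 + (-11594 - 14927)*(-3859)) = √(-13299 - 26521*(-3859)) = √(-13299 + 102344539) = √102331240 = 2*√25582810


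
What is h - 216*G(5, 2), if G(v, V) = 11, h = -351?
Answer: -2727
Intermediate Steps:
h - 216*G(5, 2) = -351 - 216*11 = -351 - 2376 = -2727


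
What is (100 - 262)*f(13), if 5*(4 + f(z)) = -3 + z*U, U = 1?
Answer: 324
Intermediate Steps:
f(z) = -23/5 + z/5 (f(z) = -4 + (-3 + z*1)/5 = -4 + (-3 + z)/5 = -4 + (-⅗ + z/5) = -23/5 + z/5)
(100 - 262)*f(13) = (100 - 262)*(-23/5 + (⅕)*13) = -162*(-23/5 + 13/5) = -162*(-2) = 324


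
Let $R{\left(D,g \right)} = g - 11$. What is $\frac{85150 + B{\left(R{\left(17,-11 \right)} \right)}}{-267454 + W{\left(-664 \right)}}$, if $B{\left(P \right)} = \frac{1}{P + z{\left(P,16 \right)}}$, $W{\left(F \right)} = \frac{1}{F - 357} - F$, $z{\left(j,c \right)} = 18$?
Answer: $- \frac{347751579}{1089570364} \approx -0.31916$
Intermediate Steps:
$R{\left(D,g \right)} = -11 + g$ ($R{\left(D,g \right)} = g - 11 = -11 + g$)
$W{\left(F \right)} = \frac{1}{-357 + F} - F$
$B{\left(P \right)} = \frac{1}{18 + P}$ ($B{\left(P \right)} = \frac{1}{P + 18} = \frac{1}{18 + P}$)
$\frac{85150 + B{\left(R{\left(17,-11 \right)} \right)}}{-267454 + W{\left(-664 \right)}} = \frac{85150 + \frac{1}{18 - 22}}{-267454 + \frac{1 - \left(-664\right)^{2} + 357 \left(-664\right)}{-357 - 664}} = \frac{85150 + \frac{1}{18 - 22}}{-267454 + \frac{1 - 440896 - 237048}{-1021}} = \frac{85150 + \frac{1}{-4}}{-267454 - \frac{1 - 440896 - 237048}{1021}} = \frac{85150 - \frac{1}{4}}{-267454 - - \frac{677943}{1021}} = \frac{340599}{4 \left(-267454 + \frac{677943}{1021}\right)} = \frac{340599}{4 \left(- \frac{272392591}{1021}\right)} = \frac{340599}{4} \left(- \frac{1021}{272392591}\right) = - \frac{347751579}{1089570364}$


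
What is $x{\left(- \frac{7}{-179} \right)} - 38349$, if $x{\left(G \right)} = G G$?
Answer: $- \frac{1228740260}{32041} \approx -38349.0$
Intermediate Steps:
$x{\left(G \right)} = G^{2}$
$x{\left(- \frac{7}{-179} \right)} - 38349 = \left(- \frac{7}{-179}\right)^{2} - 38349 = \left(\left(-7\right) \left(- \frac{1}{179}\right)\right)^{2} - 38349 = \left(\frac{7}{179}\right)^{2} - 38349 = \frac{49}{32041} - 38349 = - \frac{1228740260}{32041}$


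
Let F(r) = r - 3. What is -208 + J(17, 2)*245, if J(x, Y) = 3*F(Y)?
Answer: -943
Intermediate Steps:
F(r) = -3 + r
J(x, Y) = -9 + 3*Y (J(x, Y) = 3*(-3 + Y) = -9 + 3*Y)
-208 + J(17, 2)*245 = -208 + (-9 + 3*2)*245 = -208 + (-9 + 6)*245 = -208 - 3*245 = -208 - 735 = -943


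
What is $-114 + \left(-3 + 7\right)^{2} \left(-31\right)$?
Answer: $-610$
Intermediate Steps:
$-114 + \left(-3 + 7\right)^{2} \left(-31\right) = -114 + 4^{2} \left(-31\right) = -114 + 16 \left(-31\right) = -114 - 496 = -610$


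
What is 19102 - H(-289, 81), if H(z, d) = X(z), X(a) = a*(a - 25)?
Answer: -71644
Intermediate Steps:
X(a) = a*(-25 + a)
H(z, d) = z*(-25 + z)
19102 - H(-289, 81) = 19102 - (-289)*(-25 - 289) = 19102 - (-289)*(-314) = 19102 - 1*90746 = 19102 - 90746 = -71644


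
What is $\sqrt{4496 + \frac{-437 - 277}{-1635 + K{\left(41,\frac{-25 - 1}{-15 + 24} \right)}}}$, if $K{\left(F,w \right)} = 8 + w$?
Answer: $\frac{5 \sqrt{38701662770}}{14669} \approx 67.056$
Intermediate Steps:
$\sqrt{4496 + \frac{-437 - 277}{-1635 + K{\left(41,\frac{-25 - 1}{-15 + 24} \right)}}} = \sqrt{4496 + \frac{-437 - 277}{-1635 + \left(8 + \frac{-25 - 1}{-15 + 24}\right)}} = \sqrt{4496 - \frac{714}{-1635 + \left(8 - \frac{26}{9}\right)}} = \sqrt{4496 - \frac{714}{-1635 + \frac{46}{9}}} = \sqrt{4496 - \frac{714}{- \frac{14669}{9}}} = \sqrt{4496 - - \frac{6426}{14669}} = \sqrt{4496 + \frac{6426}{14669}} = \sqrt{\frac{65958250}{14669}} = \frac{5 \sqrt{38701662770}}{14669}$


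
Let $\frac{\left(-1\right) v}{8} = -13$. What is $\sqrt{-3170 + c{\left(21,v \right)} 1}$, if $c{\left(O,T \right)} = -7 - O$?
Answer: $i \sqrt{3198} \approx 56.551 i$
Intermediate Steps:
$v = 104$ ($v = \left(-8\right) \left(-13\right) = 104$)
$\sqrt{-3170 + c{\left(21,v \right)} 1} = \sqrt{-3170 + \left(-7 - 21\right) 1} = \sqrt{-3170 - 28} = \sqrt{-3198} = i \sqrt{3198}$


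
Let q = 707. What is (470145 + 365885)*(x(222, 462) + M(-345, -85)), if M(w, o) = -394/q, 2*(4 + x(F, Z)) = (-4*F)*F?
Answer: -58263597851940/707 ≈ -8.2410e+10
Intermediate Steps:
x(F, Z) = -4 - 2*F² (x(F, Z) = -4 + ((-4*F)*F)/2 = -4 + (-4*F²)/2 = -4 - 2*F²)
M(w, o) = -394/707
(470145 + 365885)*(x(222, 462) + M(-345, -85)) = (470145 + 365885)*((-4 - 2*222²) - 394/707) = 836030*((-4 - 2*49284) - 394/707) = 836030*((-4 - 98568) - 394/707) = 836030*(-98572 - 394/707) = 836030*(-69690798/707) = -58263597851940/707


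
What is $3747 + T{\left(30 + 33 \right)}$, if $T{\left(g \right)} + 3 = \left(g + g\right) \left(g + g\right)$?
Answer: $19620$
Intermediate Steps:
$T{\left(g \right)} = -3 + 4 g^{2}$ ($T{\left(g \right)} = -3 + \left(g + g\right) \left(g + g\right) = -3 + 2 g 2 g = -3 + 4 g^{2}$)
$3747 + T{\left(30 + 33 \right)} = 3747 - \left(3 - 4 \left(30 + 33\right)^{2}\right) = 3747 - \left(3 - 4 \cdot 63^{2}\right) = 3747 + \left(-3 + 4 \cdot 3969\right) = 3747 + \left(-3 + 15876\right) = 3747 + 15873 = 19620$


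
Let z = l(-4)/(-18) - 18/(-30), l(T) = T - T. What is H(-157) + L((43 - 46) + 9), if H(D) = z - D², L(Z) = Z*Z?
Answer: -123062/5 ≈ -24612.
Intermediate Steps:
l(T) = 0
z = ⅗ (z = 0/(-18) - 18/(-30) = 0*(-1/18) - 18*(-1/30) = 0 + ⅗ = ⅗ ≈ 0.60000)
L(Z) = Z²
H(D) = ⅗ - D²
H(-157) + L((43 - 46) + 9) = (⅗ - 1*(-157)²) + ((43 - 46) + 9)² = (⅗ - 1*24649) + (-3 + 9)² = (⅗ - 24649) + 6² = -123242/5 + 36 = -123062/5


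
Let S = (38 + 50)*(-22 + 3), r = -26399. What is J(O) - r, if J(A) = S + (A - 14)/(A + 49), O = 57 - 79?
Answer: 74177/3 ≈ 24726.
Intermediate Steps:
S = -1672 (S = 88*(-19) = -1672)
O = -22
J(A) = -1672 + (-14 + A)/(49 + A) (J(A) = -1672 + (A - 14)/(A + 49) = -1672 + (-14 + A)/(49 + A))
J(O) - r = 3*(-27314 - 557*(-22))/(49 - 22) - 1*(-26399) = 3*(-27314 + 12254)/27 + 26399 = 3*(1/27)*(-15060) + 26399 = -5020/3 + 26399 = 74177/3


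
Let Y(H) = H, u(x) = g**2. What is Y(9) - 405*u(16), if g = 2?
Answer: -1611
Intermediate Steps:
u(x) = 4 (u(x) = 2**2 = 4)
Y(9) - 405*u(16) = 9 - 405*4 = 9 - 1620 = -1611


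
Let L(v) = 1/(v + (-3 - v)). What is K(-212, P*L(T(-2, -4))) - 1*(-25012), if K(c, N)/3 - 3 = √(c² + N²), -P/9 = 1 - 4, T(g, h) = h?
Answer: 25021 + 15*√1801 ≈ 25658.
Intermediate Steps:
P = 27 (P = -9*(1 - 4) = -9*(-3) = 27)
L(v) = -⅓ (L(v) = 1/(-3) = -⅓)
K(c, N) = 9 + 3*√(N² + c²) (K(c, N) = 9 + 3*√(c² + N²) = 9 + 3*√(N² + c²))
K(-212, P*L(T(-2, -4))) - 1*(-25012) = (9 + 3*√((27*(-⅓))² + (-212)²)) - 1*(-25012) = (9 + 3*√((-9)² + 44944)) + 25012 = (9 + 3*√(81 + 44944)) + 25012 = (9 + 3*√45025) + 25012 = (9 + 3*(5*√1801)) + 25012 = (9 + 15*√1801) + 25012 = 25021 + 15*√1801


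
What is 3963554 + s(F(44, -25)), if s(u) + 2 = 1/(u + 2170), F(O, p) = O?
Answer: 8775304129/2214 ≈ 3.9636e+6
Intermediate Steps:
s(u) = -2 + 1/(2170 + u) (s(u) = -2 + 1/(u + 2170) = -2 + 1/(2170 + u))
3963554 + s(F(44, -25)) = 3963554 + (-4339 - 2*44)/(2170 + 44) = 3963554 + (-4339 - 88)/2214 = 3963554 + (1/2214)*(-4427) = 3963554 - 4427/2214 = 8775304129/2214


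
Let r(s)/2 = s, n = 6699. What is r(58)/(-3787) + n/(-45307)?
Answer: -30624725/171577609 ≈ -0.17849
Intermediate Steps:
r(s) = 2*s
r(58)/(-3787) + n/(-45307) = (2*58)/(-3787) + 6699/(-45307) = 116*(-1/3787) + 6699*(-1/45307) = -116/3787 - 6699/45307 = -30624725/171577609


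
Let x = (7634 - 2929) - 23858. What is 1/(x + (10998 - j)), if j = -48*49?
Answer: -1/5803 ≈ -0.00017232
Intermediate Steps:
j = -2352
x = -19153 (x = 4705 - 23858 = -19153)
1/(x + (10998 - j)) = 1/(-19153 + (10998 - 1*(-2352))) = 1/(-19153 + (10998 + 2352)) = 1/(-19153 + 13350) = 1/(-5803) = -1/5803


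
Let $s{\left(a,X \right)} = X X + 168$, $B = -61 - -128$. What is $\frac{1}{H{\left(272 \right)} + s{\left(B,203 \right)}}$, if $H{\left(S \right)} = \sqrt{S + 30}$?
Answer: $\frac{41377}{1712055827} - \frac{\sqrt{302}}{1712055827} \approx 2.4158 \cdot 10^{-5}$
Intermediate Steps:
$B = 67$ ($B = -61 + 128 = 67$)
$s{\left(a,X \right)} = 168 + X^{2}$ ($s{\left(a,X \right)} = X^{2} + 168 = 168 + X^{2}$)
$H{\left(S \right)} = \sqrt{30 + S}$
$\frac{1}{H{\left(272 \right)} + s{\left(B,203 \right)}} = \frac{1}{\sqrt{30 + 272} + \left(168 + 203^{2}\right)} = \frac{1}{\sqrt{302} + \left(168 + 41209\right)} = \frac{1}{\sqrt{302} + 41377} = \frac{1}{41377 + \sqrt{302}}$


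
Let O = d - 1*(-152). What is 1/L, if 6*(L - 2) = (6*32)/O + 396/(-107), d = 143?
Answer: 31565/47084 ≈ 0.67040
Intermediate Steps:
O = 295 (O = 143 - 1*(-152) = 143 + 152 = 295)
L = 47084/31565 (L = 2 + ((6*32)/295 + 396/(-107))/6 = 2 + (192*(1/295) + 396*(-1/107))/6 = 2 + (192/295 - 396/107)/6 = 2 + (1/6)*(-96276/31565) = 2 - 16046/31565 = 47084/31565 ≈ 1.4917)
1/L = 1/(47084/31565) = 31565/47084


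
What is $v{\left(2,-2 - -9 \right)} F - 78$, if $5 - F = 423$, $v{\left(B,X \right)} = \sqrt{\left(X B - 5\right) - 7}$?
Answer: $-78 - 418 \sqrt{2} \approx -669.14$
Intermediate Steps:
$v{\left(B,X \right)} = \sqrt{-12 + B X}$ ($v{\left(B,X \right)} = \sqrt{\left(B X - 5\right) - 7} = \sqrt{\left(-5 + B X\right) - 7} = \sqrt{-12 + B X}$)
$F = -418$ ($F = 5 - 423 = -418$)
$v{\left(2,-2 - -9 \right)} F - 78 = \sqrt{-12 + 2 \left(-2 - -9\right)} \left(-418\right) - 78 = \sqrt{-12 + 2 \left(-2 + 9\right)} \left(-418\right) - 78 = \sqrt{-12 + 2 \cdot 7} \left(-418\right) - 78 = \sqrt{-12 + 14} \left(-418\right) - 78 = \sqrt{2} \left(-418\right) - 78 = - 418 \sqrt{2} - 78 = -78 - 418 \sqrt{2}$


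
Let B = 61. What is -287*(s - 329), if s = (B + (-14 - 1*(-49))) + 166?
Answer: 19229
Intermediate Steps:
s = 262 (s = (61 + (-14 - 1*(-49))) + 166 = (61 + (-14 + 49)) + 166 = (61 + 35) + 166 = 96 + 166 = 262)
-287*(s - 329) = -287*(262 - 329) = -287*(-67) = 19229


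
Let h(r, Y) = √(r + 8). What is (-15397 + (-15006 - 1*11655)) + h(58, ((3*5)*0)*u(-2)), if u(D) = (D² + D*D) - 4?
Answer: -42058 + √66 ≈ -42050.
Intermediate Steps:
u(D) = -4 + 2*D² (u(D) = (D² + D²) - 4 = 2*D² - 4 = -4 + 2*D²)
h(r, Y) = √(8 + r)
(-15397 + (-15006 - 1*11655)) + h(58, ((3*5)*0)*u(-2)) = (-15397 + (-15006 - 1*11655)) + √(8 + 58) = (-15397 + (-15006 - 11655)) + √66 = (-15397 - 26661) + √66 = -42058 + √66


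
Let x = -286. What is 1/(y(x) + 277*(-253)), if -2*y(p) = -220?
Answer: -1/69971 ≈ -1.4292e-5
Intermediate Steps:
y(p) = 110 (y(p) = -½*(-220) = 110)
1/(y(x) + 277*(-253)) = 1/(110 + 277*(-253)) = 1/(110 - 70081) = 1/(-69971) = -1/69971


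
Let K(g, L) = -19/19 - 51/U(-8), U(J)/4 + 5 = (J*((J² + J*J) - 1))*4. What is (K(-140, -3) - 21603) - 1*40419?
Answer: -1009486297/16276 ≈ -62023.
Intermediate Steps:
U(J) = -20 + 16*J*(-1 + 2*J²) (U(J) = -20 + 4*((J*((J² + J*J) - 1))*4) = -20 + 4*((J*((J² + J²) - 1))*4) = -20 + 4*((J*(2*J² - 1))*4) = -20 + 4*((J*(-1 + 2*J²))*4) = -20 + 4*(4*J*(-1 + 2*J²)) = -20 + 16*J*(-1 + 2*J²))
K(g, L) = -16225/16276 (K(g, L) = -19/19 - 51/(-20 - 16*(-8) + 32*(-8)³) = -19*1/19 - 51/(-20 + 128 + 32*(-512)) = -1 - 51/(-20 + 128 - 16384) = -1 - 51/(-16276) = -1 - 51*(-1/16276) = -1 + 51/16276 = -16225/16276)
(K(-140, -3) - 21603) - 1*40419 = (-16225/16276 - 21603) - 1*40419 = -351626653/16276 - 40419 = -1009486297/16276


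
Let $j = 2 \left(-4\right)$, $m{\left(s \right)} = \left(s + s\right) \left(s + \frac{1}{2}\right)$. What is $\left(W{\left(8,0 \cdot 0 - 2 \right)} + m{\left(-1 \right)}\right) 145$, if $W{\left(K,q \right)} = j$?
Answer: $-1015$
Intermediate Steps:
$m{\left(s \right)} = 2 s \left(\frac{1}{2} + s\right)$ ($m{\left(s \right)} = 2 s \left(s + \frac{1}{2}\right) = 2 s \left(\frac{1}{2} + s\right)$)
$j = -8$
$W{\left(K,q \right)} = -8$
$\left(W{\left(8,0 \cdot 0 - 2 \right)} + m{\left(-1 \right)}\right) 145 = \left(-8 - \left(1 + 2 \left(-1\right)\right)\right) 145 = \left(-8 - \left(1 - 2\right)\right) 145 = \left(-8 - -1\right) 145 = \left(-8 + 1\right) 145 = \left(-7\right) 145 = -1015$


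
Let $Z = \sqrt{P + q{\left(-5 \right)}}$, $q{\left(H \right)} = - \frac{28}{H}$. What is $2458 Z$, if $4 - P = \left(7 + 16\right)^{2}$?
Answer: $\frac{17206 i \sqrt{265}}{5} \approx 56019.0 i$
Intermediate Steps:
$P = -525$ ($P = 4 - \left(7 + 16\right)^{2} = 4 - 23^{2} = 4 - 529 = -525$)
$Z = \frac{7 i \sqrt{265}}{5}$ ($Z = \sqrt{-525 - \frac{28}{-5}} = \sqrt{-525 - - \frac{28}{5}} = \sqrt{-525 + \frac{28}{5}} = \sqrt{- \frac{2597}{5}} = \frac{7 i \sqrt{265}}{5} \approx 22.79 i$)
$2458 Z = 2458 \frac{7 i \sqrt{265}}{5} = \frac{17206 i \sqrt{265}}{5}$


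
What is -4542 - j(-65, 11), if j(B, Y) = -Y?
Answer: -4531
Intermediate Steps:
-4542 - j(-65, 11) = -4542 - (-1)*11 = -4542 - 1*(-11) = -4542 + 11 = -4531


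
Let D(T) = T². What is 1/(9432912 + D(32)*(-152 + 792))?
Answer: 1/10088272 ≈ 9.9125e-8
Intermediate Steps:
1/(9432912 + D(32)*(-152 + 792)) = 1/(9432912 + 32²*(-152 + 792)) = 1/(9432912 + 1024*640) = 1/(9432912 + 655360) = 1/10088272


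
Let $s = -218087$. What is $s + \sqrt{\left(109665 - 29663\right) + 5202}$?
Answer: $-218087 + 2 \sqrt{21301} \approx -2.178 \cdot 10^{5}$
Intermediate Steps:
$s + \sqrt{\left(109665 - 29663\right) + 5202} = -218087 + \sqrt{\left(109665 - 29663\right) + 5202} = -218087 + \sqrt{80002 + 5202} = -218087 + \sqrt{85204} = -218087 + 2 \sqrt{21301}$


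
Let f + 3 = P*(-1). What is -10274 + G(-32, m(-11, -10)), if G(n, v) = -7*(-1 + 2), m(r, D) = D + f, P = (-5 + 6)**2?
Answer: -10281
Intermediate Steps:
P = 1 (P = 1**2 = 1)
f = -4 (f = -3 + 1*(-1) = -3 - 1 = -4)
m(r, D) = -4 + D (m(r, D) = D - 4 = -4 + D)
G(n, v) = -7 (G(n, v) = -7*1 = -7)
-10274 + G(-32, m(-11, -10)) = -10274 - 7 = -10281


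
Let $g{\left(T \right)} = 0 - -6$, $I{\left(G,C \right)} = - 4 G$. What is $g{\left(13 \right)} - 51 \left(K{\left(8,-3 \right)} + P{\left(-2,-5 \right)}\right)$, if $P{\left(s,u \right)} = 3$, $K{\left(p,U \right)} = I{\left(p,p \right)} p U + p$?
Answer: $-39723$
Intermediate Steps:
$K{\left(p,U \right)} = p - 4 U p^{2}$ ($K{\left(p,U \right)} = - 4 p p U + p = - 4 p^{2} U + p = - 4 U p^{2} + p = p - 4 U p^{2}$)
$g{\left(T \right)} = 6$ ($g{\left(T \right)} = 0 + 6 = 6$)
$g{\left(13 \right)} - 51 \left(K{\left(8,-3 \right)} + P{\left(-2,-5 \right)}\right) = 6 - 51 \left(8 \left(1 - \left(-12\right) 8\right) + 3\right) = 6 - 51 \left(8 \left(1 + 96\right) + 3\right) = 6 - 51 \left(8 \cdot 97 + 3\right) = 6 - 51 \left(776 + 3\right) = 6 - 39729 = -39723$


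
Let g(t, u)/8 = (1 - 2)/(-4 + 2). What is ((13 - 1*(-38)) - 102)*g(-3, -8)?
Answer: -204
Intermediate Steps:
g(t, u) = 4 (g(t, u) = 8*((1 - 2)/(-4 + 2)) = 8*(-1/(-2)) = 8*(-1*(-1/2)) = 8*(1/2) = 4)
((13 - 1*(-38)) - 102)*g(-3, -8) = ((13 - 1*(-38)) - 102)*4 = ((13 + 38) - 102)*4 = (51 - 102)*4 = -51*4 = -204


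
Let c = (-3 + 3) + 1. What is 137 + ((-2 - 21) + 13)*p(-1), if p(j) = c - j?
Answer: 117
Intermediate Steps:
c = 1 (c = 0 + 1 = 1)
p(j) = 1 - j
137 + ((-2 - 21) + 13)*p(-1) = 137 + ((-2 - 21) + 13)*(1 - 1*(-1)) = 137 + (-23 + 13)*(1 + 1) = 137 - 10*2 = 137 - 20 = 117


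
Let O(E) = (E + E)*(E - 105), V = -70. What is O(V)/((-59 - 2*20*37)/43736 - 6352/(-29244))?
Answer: 7833970452000/58201139 ≈ 1.3460e+5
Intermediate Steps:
O(E) = 2*E*(-105 + E) (O(E) = (2*E)*(-105 + E) = 2*E*(-105 + E))
O(V)/((-59 - 2*20*37)/43736 - 6352/(-29244)) = (2*(-70)*(-105 - 70))/((-59 - 2*20*37)/43736 - 6352/(-29244)) = (2*(-70)*(-175))/((-59 - 40*37)*(1/43736) - 6352*(-1/29244)) = 24500/((-59 - 1480)*(1/43736) + 1588/7311) = 24500/(-1539*1/43736 + 1588/7311) = 24500/(-1539/43736 + 1588/7311) = 24500/(58201139/319753896) = 24500*(319753896/58201139) = 7833970452000/58201139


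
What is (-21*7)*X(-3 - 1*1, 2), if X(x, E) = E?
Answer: -294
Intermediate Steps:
(-21*7)*X(-3 - 1*1, 2) = -21*7*2 = -147*2 = -294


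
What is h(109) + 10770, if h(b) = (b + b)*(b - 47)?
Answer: 24286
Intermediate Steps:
h(b) = 2*b*(-47 + b) (h(b) = (2*b)*(-47 + b) = 2*b*(-47 + b))
h(109) + 10770 = 2*109*(-47 + 109) + 10770 = 2*109*62 + 10770 = 13516 + 10770 = 24286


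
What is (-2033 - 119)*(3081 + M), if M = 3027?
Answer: -13144416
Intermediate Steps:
(-2033 - 119)*(3081 + M) = (-2033 - 119)*(3081 + 3027) = -2152*6108 = -13144416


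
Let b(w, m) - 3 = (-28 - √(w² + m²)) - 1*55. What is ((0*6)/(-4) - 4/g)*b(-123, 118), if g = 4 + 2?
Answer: 160/3 + 2*√29053/3 ≈ 166.97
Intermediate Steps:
g = 6
b(w, m) = -80 - √(m² + w²) (b(w, m) = 3 + ((-28 - √(w² + m²)) - 1*55) = 3 + ((-28 - √(m² + w²)) - 55) = 3 + (-83 - √(m² + w²)) = -80 - √(m² + w²))
((0*6)/(-4) - 4/g)*b(-123, 118) = ((0*6)/(-4) - 4/6)*(-80 - √(118² + (-123)²)) = (0*(-¼) - 4*⅙)*(-80 - √(13924 + 15129)) = (0 - ⅔)*(-80 - √29053) = -2*(-80 - √29053)/3 = 160/3 + 2*√29053/3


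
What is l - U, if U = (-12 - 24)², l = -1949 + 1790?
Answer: -1455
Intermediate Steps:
l = -159
U = 1296 (U = (-36)² = 1296)
l - U = -159 - 1*1296 = -159 - 1296 = -1455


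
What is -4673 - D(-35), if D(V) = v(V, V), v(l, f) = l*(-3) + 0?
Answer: -4778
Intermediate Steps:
v(l, f) = -3*l (v(l, f) = -3*l + 0 = -3*l)
D(V) = -3*V
-4673 - D(-35) = -4673 - (-3)*(-35) = -4673 - 1*105 = -4673 - 105 = -4778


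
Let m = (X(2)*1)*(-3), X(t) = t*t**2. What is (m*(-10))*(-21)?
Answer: -5040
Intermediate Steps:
X(t) = t**3
m = -24 (m = (2**3*1)*(-3) = (8*1)*(-3) = 8*(-3) = -24)
(m*(-10))*(-21) = -24*(-10)*(-21) = 240*(-21) = -5040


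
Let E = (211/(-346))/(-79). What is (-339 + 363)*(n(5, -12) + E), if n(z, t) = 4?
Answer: 1314564/13667 ≈ 96.185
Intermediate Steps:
E = 211/27334 (E = (211*(-1/346))*(-1/79) = -211/346*(-1/79) = 211/27334 ≈ 0.0077193)
(-339 + 363)*(n(5, -12) + E) = (-339 + 363)*(4 + 211/27334) = 24*(109547/27334) = 1314564/13667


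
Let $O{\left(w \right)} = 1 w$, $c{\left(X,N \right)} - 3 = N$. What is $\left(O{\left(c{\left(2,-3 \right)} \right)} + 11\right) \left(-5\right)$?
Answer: $-55$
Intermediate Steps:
$c{\left(X,N \right)} = 3 + N$
$O{\left(w \right)} = w$
$\left(O{\left(c{\left(2,-3 \right)} \right)} + 11\right) \left(-5\right) = \left(\left(3 - 3\right) + 11\right) \left(-5\right) = \left(0 + 11\right) \left(-5\right) = 11 \left(-5\right) = -55$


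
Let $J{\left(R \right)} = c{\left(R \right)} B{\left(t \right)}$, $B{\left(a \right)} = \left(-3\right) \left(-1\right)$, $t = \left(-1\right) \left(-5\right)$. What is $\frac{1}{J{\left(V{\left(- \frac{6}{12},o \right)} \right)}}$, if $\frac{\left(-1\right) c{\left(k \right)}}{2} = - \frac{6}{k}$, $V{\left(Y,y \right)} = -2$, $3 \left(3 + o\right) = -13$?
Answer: $- \frac{1}{18} \approx -0.055556$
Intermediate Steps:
$o = - \frac{22}{3}$ ($o = -3 + \frac{1}{3} \left(-13\right) = -3 - \frac{13}{3} = - \frac{22}{3} \approx -7.3333$)
$t = 5$
$B{\left(a \right)} = 3$
$c{\left(k \right)} = \frac{12}{k}$ ($c{\left(k \right)} = - 2 \left(- \frac{6}{k}\right) = \frac{12}{k}$)
$J{\left(R \right)} = \frac{36}{R}$ ($J{\left(R \right)} = \frac{12}{R} 3 = \frac{36}{R}$)
$\frac{1}{J{\left(V{\left(- \frac{6}{12},o \right)} \right)}} = \frac{1}{36 \frac{1}{-2}} = \frac{1}{36 \left(- \frac{1}{2}\right)} = \frac{1}{-18} = - \frac{1}{18}$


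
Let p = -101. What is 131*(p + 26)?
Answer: -9825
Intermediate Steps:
131*(p + 26) = 131*(-101 + 26) = 131*(-75) = -9825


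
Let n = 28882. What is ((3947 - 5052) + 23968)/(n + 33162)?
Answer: 22863/62044 ≈ 0.36850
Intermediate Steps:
((3947 - 5052) + 23968)/(n + 33162) = ((3947 - 5052) + 23968)/(28882 + 33162) = (-1105 + 23968)/62044 = 22863*(1/62044) = 22863/62044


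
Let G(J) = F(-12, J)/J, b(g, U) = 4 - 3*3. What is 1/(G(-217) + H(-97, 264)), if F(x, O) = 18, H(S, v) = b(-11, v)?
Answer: -217/1103 ≈ -0.19674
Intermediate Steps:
b(g, U) = -5 (b(g, U) = 4 - 9 = -5)
H(S, v) = -5
G(J) = 18/J
1/(G(-217) + H(-97, 264)) = 1/(18/(-217) - 5) = 1/(18*(-1/217) - 5) = 1/(-18/217 - 5) = 1/(-1103/217) = -217/1103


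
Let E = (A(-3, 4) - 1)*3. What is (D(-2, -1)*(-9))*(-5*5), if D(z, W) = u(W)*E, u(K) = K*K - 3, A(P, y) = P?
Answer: 5400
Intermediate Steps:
u(K) = -3 + K² (u(K) = K² - 3 = -3 + K²)
E = -12 (E = (-3 - 1)*3 = -4*3 = -12)
D(z, W) = 36 - 12*W² (D(z, W) = (-3 + W²)*(-12) = 36 - 12*W²)
(D(-2, -1)*(-9))*(-5*5) = ((36 - 12*(-1)²)*(-9))*(-5*5) = ((36 - 12*1)*(-9))*(-25) = ((36 - 12)*(-9))*(-25) = (24*(-9))*(-25) = -216*(-25) = 5400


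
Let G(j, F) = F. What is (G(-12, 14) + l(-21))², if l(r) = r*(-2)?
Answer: 3136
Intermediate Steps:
l(r) = -2*r
(G(-12, 14) + l(-21))² = (14 - 2*(-21))² = (14 + 42)² = 56² = 3136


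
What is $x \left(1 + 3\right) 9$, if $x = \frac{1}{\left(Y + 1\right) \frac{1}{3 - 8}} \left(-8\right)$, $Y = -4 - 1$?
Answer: $-360$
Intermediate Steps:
$Y = -5$
$x = -10$ ($x = \frac{1}{\left(-5 + 1\right) \frac{1}{3 - 8}} \left(-8\right) = \frac{1}{\left(-4\right) \frac{1}{-5}} \left(-8\right) = \frac{1}{\left(-4\right) \left(- \frac{1}{5}\right)} \left(-8\right) = \frac{1}{\frac{4}{5}} \left(-8\right) = \frac{5}{4} \left(-8\right) = -10$)
$x \left(1 + 3\right) 9 = - 10 \left(1 + 3\right) 9 = - 10 \cdot 4 \cdot 9 = \left(-10\right) 36 = -360$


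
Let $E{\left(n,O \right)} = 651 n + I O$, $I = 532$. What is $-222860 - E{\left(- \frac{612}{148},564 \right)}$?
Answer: $- \frac{19247993}{37} \approx -5.2022 \cdot 10^{5}$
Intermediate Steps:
$E{\left(n,O \right)} = 532 O + 651 n$ ($E{\left(n,O \right)} = 651 n + 532 O = 532 O + 651 n$)
$-222860 - E{\left(- \frac{612}{148},564 \right)} = -222860 - \left(532 \cdot 564 + 651 \left(- \frac{612}{148}\right)\right) = -222860 - \left(300048 + 651 \left(\left(-612\right) \frac{1}{148}\right)\right) = -222860 - \left(300048 + 651 \left(- \frac{153}{37}\right)\right) = -222860 - \left(300048 - \frac{99603}{37}\right) = -222860 - \frac{11002173}{37} = - \frac{19247993}{37}$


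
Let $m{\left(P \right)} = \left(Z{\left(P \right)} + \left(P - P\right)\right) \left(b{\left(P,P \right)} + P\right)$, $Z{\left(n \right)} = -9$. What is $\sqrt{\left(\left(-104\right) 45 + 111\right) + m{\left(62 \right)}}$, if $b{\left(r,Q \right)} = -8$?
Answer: $i \sqrt{5055} \approx 71.099 i$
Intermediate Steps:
$m{\left(P \right)} = 72 - 9 P$ ($m{\left(P \right)} = \left(-9 + \left(P - P\right)\right) \left(-8 + P\right) = \left(-9 + 0\right) \left(-8 + P\right) = - 9 \left(-8 + P\right) = 72 - 9 P$)
$\sqrt{\left(\left(-104\right) 45 + 111\right) + m{\left(62 \right)}} = \sqrt{\left(\left(-104\right) 45 + 111\right) + \left(72 - 558\right)} = \sqrt{\left(-4680 + 111\right) + \left(72 - 558\right)} = \sqrt{-4569 - 486} = \sqrt{-5055} = i \sqrt{5055}$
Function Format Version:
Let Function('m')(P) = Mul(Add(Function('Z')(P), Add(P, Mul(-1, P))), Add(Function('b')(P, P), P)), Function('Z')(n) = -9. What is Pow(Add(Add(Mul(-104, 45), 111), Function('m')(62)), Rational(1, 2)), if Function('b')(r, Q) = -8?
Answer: Mul(I, Pow(5055, Rational(1, 2))) ≈ Mul(71.099, I)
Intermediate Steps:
Function('m')(P) = Add(72, Mul(-9, P)) (Function('m')(P) = Mul(Add(-9, Add(P, Mul(-1, P))), Add(-8, P)) = Mul(Add(-9, 0), Add(-8, P)) = Mul(-9, Add(-8, P)) = Add(72, Mul(-9, P)))
Pow(Add(Add(Mul(-104, 45), 111), Function('m')(62)), Rational(1, 2)) = Pow(Add(Add(Mul(-104, 45), 111), Add(72, Mul(-9, 62))), Rational(1, 2)) = Pow(Add(Add(-4680, 111), Add(72, -558)), Rational(1, 2)) = Pow(Add(-4569, -486), Rational(1, 2)) = Pow(-5055, Rational(1, 2)) = Mul(I, Pow(5055, Rational(1, 2)))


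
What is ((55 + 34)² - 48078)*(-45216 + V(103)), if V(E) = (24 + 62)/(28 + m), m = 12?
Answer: 36313051489/20 ≈ 1.8157e+9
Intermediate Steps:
V(E) = 43/20 (V(E) = (24 + 62)/(28 + 12) = 86/40 = 86*(1/40) = 43/20)
((55 + 34)² - 48078)*(-45216 + V(103)) = ((55 + 34)² - 48078)*(-45216 + 43/20) = (89² - 48078)*(-904277/20) = (7921 - 48078)*(-904277/20) = -40157*(-904277/20) = 36313051489/20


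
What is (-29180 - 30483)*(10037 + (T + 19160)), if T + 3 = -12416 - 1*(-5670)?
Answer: -1339315024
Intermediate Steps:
T = -6749 (T = -3 + (-12416 - 1*(-5670)) = -3 + (-12416 + 5670) = -3 - 6746 = -6749)
(-29180 - 30483)*(10037 + (T + 19160)) = (-29180 - 30483)*(10037 + (-6749 + 19160)) = -59663*(10037 + 12411) = -59663*22448 = -1339315024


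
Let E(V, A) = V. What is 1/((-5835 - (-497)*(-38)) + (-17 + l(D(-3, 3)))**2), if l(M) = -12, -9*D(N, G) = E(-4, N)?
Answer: -1/23880 ≈ -4.1876e-5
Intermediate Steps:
D(N, G) = 4/9 (D(N, G) = -1/9*(-4) = 4/9)
1/((-5835 - (-497)*(-38)) + (-17 + l(D(-3, 3)))**2) = 1/((-5835 - (-497)*(-38)) + (-17 - 12)**2) = 1/((-5835 - 1*18886) + (-29)**2) = 1/((-5835 - 18886) + 841) = 1/(-24721 + 841) = 1/(-23880) = -1/23880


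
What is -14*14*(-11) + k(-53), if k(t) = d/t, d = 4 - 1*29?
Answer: 114293/53 ≈ 2156.5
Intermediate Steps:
d = -25 (d = 4 - 29 = -25)
k(t) = -25/t
-14*14*(-11) + k(-53) = -14*14*(-11) - 25/(-53) = -196*(-11) - 25*(-1/53) = 2156 + 25/53 = 114293/53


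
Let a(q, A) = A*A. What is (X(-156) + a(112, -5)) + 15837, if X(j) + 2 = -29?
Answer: 15831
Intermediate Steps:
X(j) = -31 (X(j) = -2 - 29 = -31)
a(q, A) = A²
(X(-156) + a(112, -5)) + 15837 = (-31 + (-5)²) + 15837 = (-31 + 25) + 15837 = -6 + 15837 = 15831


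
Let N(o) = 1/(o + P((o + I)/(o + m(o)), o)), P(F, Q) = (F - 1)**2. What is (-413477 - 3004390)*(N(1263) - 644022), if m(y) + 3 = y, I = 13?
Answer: 21046588474383051381/9561496 ≈ 2.2012e+12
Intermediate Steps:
m(y) = -3 + y
P(F, Q) = (-1 + F)**2
N(o) = 1/(o + (-1 + (13 + o)/(-3 + 2*o))**2) (N(o) = 1/(o + (-1 + (o + 13)/(o + (-3 + o)))**2) = 1/(o + (-1 + (13 + o)/(-3 + 2*o))**2))
(-413477 - 3004390)*(N(1263) - 644022) = (-413477 - 3004390)*((-3 + 2*1263)**2/((16 - 1*1263)**2 + 1263*(-3 + 2*1263)**2) - 644022) = -3417867*((-3 + 2526)**2/((16 - 1263)**2 + 1263*(-3 + 2526)**2) - 644022) = -3417867*(2523**2/((-1247)**2 + 1263*2523**2) - 644022) = -3417867*(6365529/(1555009 + 1263*6365529) - 644022) = -3417867*(6365529/(1555009 + 8039663127) - 644022) = -3417867*(6365529/8041218136 - 644022) = -3417867*(6365529*(1/8041218136) - 644022) = -3417867*(7569/9561496 - 644022) = -3417867*(-6157813769343/9561496) = 21046588474383051381/9561496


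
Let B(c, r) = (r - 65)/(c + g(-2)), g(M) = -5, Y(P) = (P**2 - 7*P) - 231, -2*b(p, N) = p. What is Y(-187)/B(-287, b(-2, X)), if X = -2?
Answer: 2631431/16 ≈ 1.6446e+5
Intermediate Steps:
b(p, N) = -p/2
Y(P) = -231 + P**2 - 7*P
B(c, r) = (-65 + r)/(-5 + c) (B(c, r) = (r - 65)/(c - 5) = (-65 + r)/(-5 + c))
Y(-187)/B(-287, b(-2, X)) = (-231 + (-187)**2 - 7*(-187))/(((-65 - 1/2*(-2))/(-5 - 287))) = (-231 + 34969 + 1309)/(((-65 + 1)/(-292))) = 36047/((-1/292*(-64))) = 36047/(16/73) = 36047*(73/16) = 2631431/16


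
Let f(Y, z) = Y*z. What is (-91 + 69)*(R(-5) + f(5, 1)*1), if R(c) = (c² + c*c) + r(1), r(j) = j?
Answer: -1232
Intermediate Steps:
R(c) = 1 + 2*c² (R(c) = (c² + c*c) + 1 = (c² + c²) + 1 = 2*c² + 1 = 1 + 2*c²)
(-91 + 69)*(R(-5) + f(5, 1)*1) = (-91 + 69)*((1 + 2*(-5)²) + (5*1)*1) = -22*((1 + 2*25) + 5*1) = -22*((1 + 50) + 5) = -22*(51 + 5) = -22*56 = -1232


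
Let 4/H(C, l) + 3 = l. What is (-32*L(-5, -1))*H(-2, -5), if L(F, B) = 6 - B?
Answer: 112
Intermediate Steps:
H(C, l) = 4/(-3 + l)
(-32*L(-5, -1))*H(-2, -5) = (-32*(6 - 1*(-1)))*(4/(-3 - 5)) = (-32*(6 + 1))*(4/(-8)) = (-32*7)*(4*(-⅛)) = -224*(-½) = 112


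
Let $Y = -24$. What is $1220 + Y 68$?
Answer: $-412$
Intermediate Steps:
$1220 + Y 68 = 1220 - 1632 = -412$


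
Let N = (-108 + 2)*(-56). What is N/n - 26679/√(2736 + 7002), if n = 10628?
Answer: 1484/2657 - 8893*√1082/1082 ≈ -269.80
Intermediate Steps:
N = 5936 (N = -106*(-56) = 5936)
N/n - 26679/√(2736 + 7002) = 5936/10628 - 26679/√(2736 + 7002) = 5936*(1/10628) - 26679*√1082/3246 = 1484/2657 - 26679*√1082/3246 = 1484/2657 - 8893*√1082/1082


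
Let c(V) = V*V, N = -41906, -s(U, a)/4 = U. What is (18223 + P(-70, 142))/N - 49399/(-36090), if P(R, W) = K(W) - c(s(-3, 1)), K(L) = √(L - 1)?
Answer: 354410846/378096885 - √141/41906 ≈ 0.93707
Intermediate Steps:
s(U, a) = -4*U
c(V) = V²
K(L) = √(-1 + L)
P(R, W) = -144 + √(-1 + W) (P(R, W) = √(-1 + W) - (-4*(-3))² = √(-1 + W) - 1*12² = √(-1 + W) - 1*144 = √(-1 + W) - 144 = -144 + √(-1 + W))
(18223 + P(-70, 142))/N - 49399/(-36090) = (18223 + (-144 + √(-1 + 142)))/(-41906) - 49399/(-36090) = (18223 + (-144 + √141))*(-1/41906) - 49399*(-1/36090) = (18079 + √141)*(-1/41906) + 49399/36090 = (-18079/41906 - √141/41906) + 49399/36090 = 354410846/378096885 - √141/41906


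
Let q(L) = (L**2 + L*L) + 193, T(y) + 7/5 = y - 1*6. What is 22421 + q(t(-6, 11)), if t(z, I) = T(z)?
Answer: 574328/25 ≈ 22973.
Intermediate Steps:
T(y) = -37/5 + y (T(y) = -7/5 + (y - 1*6) = -7/5 + (y - 6) = -7/5 + (-6 + y) = -37/5 + y)
t(z, I) = -37/5 + z
q(L) = 193 + 2*L**2 (q(L) = (L**2 + L**2) + 193 = 2*L**2 + 193 = 193 + 2*L**2)
22421 + q(t(-6, 11)) = 22421 + (193 + 2*(-37/5 - 6)**2) = 22421 + (193 + 2*(-67/5)**2) = 22421 + (193 + 2*(4489/25)) = 22421 + (193 + 8978/25) = 22421 + 13803/25 = 574328/25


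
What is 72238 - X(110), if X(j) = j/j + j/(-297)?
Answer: 1950409/27 ≈ 72237.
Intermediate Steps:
X(j) = 1 - j/297 (X(j) = 1 + j*(-1/297) = 1 - j/297)
72238 - X(110) = 72238 - (1 - 1/297*110) = 72238 - (1 - 10/27) = 72238 - 1*17/27 = 72238 - 17/27 = 1950409/27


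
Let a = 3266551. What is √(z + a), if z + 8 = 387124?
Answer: 9*√45107 ≈ 1911.5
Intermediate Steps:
z = 387116 (z = -8 + 387124 = 387116)
√(z + a) = √(387116 + 3266551) = √3653667 = 9*√45107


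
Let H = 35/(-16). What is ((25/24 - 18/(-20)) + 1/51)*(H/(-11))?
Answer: 28007/71808 ≈ 0.39003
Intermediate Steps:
H = -35/16 (H = 35*(-1/16) = -35/16 ≈ -2.1875)
((25/24 - 18/(-20)) + 1/51)*(H/(-11)) = ((25/24 - 18/(-20)) + 1/51)*(-35/16/(-11)) = ((25*(1/24) - 18*(-1/20)) + 1/51)*(-35/16*(-1/11)) = ((25/24 + 9/10) + 1/51)*(35/176) = (233/120 + 1/51)*(35/176) = (4001/2040)*(35/176) = 28007/71808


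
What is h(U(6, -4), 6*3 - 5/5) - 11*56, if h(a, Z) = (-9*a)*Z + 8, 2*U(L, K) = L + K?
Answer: -761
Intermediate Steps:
U(L, K) = K/2 + L/2 (U(L, K) = (L + K)/2 = (K + L)/2 = K/2 + L/2)
h(a, Z) = 8 - 9*Z*a (h(a, Z) = -9*Z*a + 8 = 8 - 9*Z*a)
h(U(6, -4), 6*3 - 5/5) - 11*56 = (8 - 9*(6*3 - 5/5)*((1/2)*(-4) + (1/2)*6)) - 11*56 = (8 - 9*(18 - 5*1/5)*(-2 + 3)) - 616 = (8 - 9*(18 - 1)*1) - 616 = (8 - 9*17*1) - 616 = (8 - 153) - 616 = -145 - 616 = -761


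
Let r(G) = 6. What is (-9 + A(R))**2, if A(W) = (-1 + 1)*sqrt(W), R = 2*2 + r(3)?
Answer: 81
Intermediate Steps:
R = 10 (R = 2*2 + 6 = 4 + 6 = 10)
A(W) = 0 (A(W) = 0*sqrt(W) = 0)
(-9 + A(R))**2 = (-9 + 0)**2 = (-9)**2 = 81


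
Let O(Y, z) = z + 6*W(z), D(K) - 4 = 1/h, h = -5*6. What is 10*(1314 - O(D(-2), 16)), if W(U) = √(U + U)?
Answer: 12980 - 240*√2 ≈ 12641.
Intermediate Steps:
h = -30
D(K) = 119/30 (D(K) = 4 + 1/(-30) = 4 - 1/30 = 119/30)
W(U) = √2*√U (W(U) = √(2*U) = √2*√U)
O(Y, z) = z + 6*√2*√z (O(Y, z) = z + 6*(√2*√z) = z + 6*√2*√z)
10*(1314 - O(D(-2), 16)) = 10*(1314 - (16 + 6*√2*√16)) = 10*(1314 - (16 + 6*√2*4)) = 10*(1314 - (16 + 24*√2)) = 10*(1314 + (-16 - 24*√2)) = 10*(1298 - 24*√2) = 12980 - 240*√2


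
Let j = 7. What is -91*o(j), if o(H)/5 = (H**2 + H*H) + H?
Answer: -47775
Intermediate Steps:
o(H) = 5*H + 10*H**2 (o(H) = 5*((H**2 + H*H) + H) = 5*((H**2 + H**2) + H) = 5*(2*H**2 + H) = 5*(H + 2*H**2) = 5*H + 10*H**2)
-91*o(j) = -455*7*(1 + 2*7) = -455*7*(1 + 14) = -455*7*15 = -91*525 = -47775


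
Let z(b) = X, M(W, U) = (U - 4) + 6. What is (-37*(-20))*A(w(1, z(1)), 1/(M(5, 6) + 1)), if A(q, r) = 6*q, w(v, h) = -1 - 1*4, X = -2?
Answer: -22200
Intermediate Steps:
M(W, U) = 2 + U (M(W, U) = (-4 + U) + 6 = 2 + U)
z(b) = -2
w(v, h) = -5 (w(v, h) = -1 - 4 = -5)
(-37*(-20))*A(w(1, z(1)), 1/(M(5, 6) + 1)) = (-37*(-20))*(6*(-5)) = 740*(-30) = -22200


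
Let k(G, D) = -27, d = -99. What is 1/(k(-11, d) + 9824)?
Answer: 1/9797 ≈ 0.00010207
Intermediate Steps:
1/(k(-11, d) + 9824) = 1/(-27 + 9824) = 1/9797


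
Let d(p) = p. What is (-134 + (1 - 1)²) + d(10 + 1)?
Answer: -123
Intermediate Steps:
(-134 + (1 - 1)²) + d(10 + 1) = (-134 + (1 - 1)²) + (10 + 1) = (-134 + 0²) + 11 = (-134 + 0) + 11 = -134 + 11 = -123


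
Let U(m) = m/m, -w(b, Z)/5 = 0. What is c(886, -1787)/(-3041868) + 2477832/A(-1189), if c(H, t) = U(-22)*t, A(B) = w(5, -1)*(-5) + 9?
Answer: 837470876251/3041868 ≈ 2.7531e+5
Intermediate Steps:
w(b, Z) = 0 (w(b, Z) = -5*0 = 0)
U(m) = 1
A(B) = 9 (A(B) = 0*(-5) + 9 = 0 + 9 = 9)
c(H, t) = t (c(H, t) = 1*t = t)
c(886, -1787)/(-3041868) + 2477832/A(-1189) = -1787/(-3041868) + 2477832/9 = -1787*(-1/3041868) + 2477832*(⅑) = 1787/3041868 + 825944/3 = 837470876251/3041868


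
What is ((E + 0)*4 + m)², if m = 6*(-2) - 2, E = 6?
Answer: 100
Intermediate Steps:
m = -14 (m = -12 - 2 = -14)
((E + 0)*4 + m)² = ((6 + 0)*4 - 14)² = (6*4 - 14)² = (24 - 14)² = 10² = 100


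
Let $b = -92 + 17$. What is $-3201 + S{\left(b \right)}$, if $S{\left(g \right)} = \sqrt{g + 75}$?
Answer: $-3201$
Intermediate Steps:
$b = -75$
$S{\left(g \right)} = \sqrt{75 + g}$
$-3201 + S{\left(b \right)} = -3201 + \sqrt{75 - 75} = -3201 + \sqrt{0} = -3201 + 0 = -3201$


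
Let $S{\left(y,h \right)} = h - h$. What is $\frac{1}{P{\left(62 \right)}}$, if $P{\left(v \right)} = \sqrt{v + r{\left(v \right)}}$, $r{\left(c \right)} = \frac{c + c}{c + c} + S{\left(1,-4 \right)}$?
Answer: $\frac{\sqrt{7}}{21} \approx 0.12599$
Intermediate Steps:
$S{\left(y,h \right)} = 0$
$r{\left(c \right)} = 1$ ($r{\left(c \right)} = \frac{c + c}{c + c} + 0 = \frac{2 c}{2 c} + 0 = 2 c \frac{1}{2 c} + 0 = 1 + 0 = 1$)
$P{\left(v \right)} = \sqrt{1 + v}$ ($P{\left(v \right)} = \sqrt{v + 1} = \sqrt{1 + v}$)
$\frac{1}{P{\left(62 \right)}} = \frac{1}{\sqrt{1 + 62}} = \frac{1}{\sqrt{63}} = \frac{1}{3 \sqrt{7}} = \frac{\sqrt{7}}{21}$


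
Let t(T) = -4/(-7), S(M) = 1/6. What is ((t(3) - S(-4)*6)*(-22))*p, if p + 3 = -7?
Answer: -660/7 ≈ -94.286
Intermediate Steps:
S(M) = ⅙
t(T) = 4/7 (t(T) = -4*(-⅐) = 4/7)
p = -10 (p = -3 - 7 = -10)
((t(3) - S(-4)*6)*(-22))*p = ((4/7 - 6/6)*(-22))*(-10) = ((4/7 - 1*1)*(-22))*(-10) = ((4/7 - 1)*(-22))*(-10) = -3/7*(-22)*(-10) = (66/7)*(-10) = -660/7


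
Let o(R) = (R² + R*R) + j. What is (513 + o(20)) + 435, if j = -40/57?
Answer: 99596/57 ≈ 1747.3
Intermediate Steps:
j = -40/57 (j = -40*1/57 = -40/57 ≈ -0.70175)
o(R) = -40/57 + 2*R² (o(R) = (R² + R*R) - 40/57 = (R² + R²) - 40/57 = 2*R² - 40/57 = -40/57 + 2*R²)
(513 + o(20)) + 435 = (513 + (-40/57 + 2*20²)) + 435 = (513 + (-40/57 + 2*400)) + 435 = (513 + (-40/57 + 800)) + 435 = (513 + 45560/57) + 435 = 74801/57 + 435 = 99596/57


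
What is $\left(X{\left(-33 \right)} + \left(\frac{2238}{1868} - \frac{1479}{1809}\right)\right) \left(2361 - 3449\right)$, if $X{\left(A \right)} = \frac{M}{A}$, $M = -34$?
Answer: $- \frac{4754669344}{3097611} \approx -1534.9$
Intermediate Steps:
$X{\left(A \right)} = - \frac{34}{A}$
$\left(X{\left(-33 \right)} + \left(\frac{2238}{1868} - \frac{1479}{1809}\right)\right) \left(2361 - 3449\right) = \left(- \frac{34}{-33} + \left(\frac{2238}{1868} - \frac{1479}{1809}\right)\right) \left(2361 - 3449\right) = \left(\left(-34\right) \left(- \frac{1}{33}\right) + \left(2238 \cdot \frac{1}{1868} - \frac{493}{603}\right)\right) \left(-1088\right) = \left(\frac{34}{33} + \left(\frac{1119}{934} - \frac{493}{603}\right)\right) \left(-1088\right) = \left(\frac{34}{33} + \frac{214295}{563202}\right) \left(-1088\right) = \frac{8740201}{6195222} \left(-1088\right) = - \frac{4754669344}{3097611}$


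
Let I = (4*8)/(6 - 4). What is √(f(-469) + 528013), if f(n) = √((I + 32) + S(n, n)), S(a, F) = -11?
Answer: √(528013 + √37) ≈ 726.65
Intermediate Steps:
I = 16 (I = 32/2 = 32*(½) = 16)
f(n) = √37 (f(n) = √((16 + 32) - 11) = √(48 - 11) = √37)
√(f(-469) + 528013) = √(√37 + 528013) = √(528013 + √37)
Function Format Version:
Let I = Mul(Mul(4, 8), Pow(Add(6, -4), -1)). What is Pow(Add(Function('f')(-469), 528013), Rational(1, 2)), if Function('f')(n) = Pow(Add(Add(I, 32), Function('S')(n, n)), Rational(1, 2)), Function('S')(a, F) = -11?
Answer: Pow(Add(528013, Pow(37, Rational(1, 2))), Rational(1, 2)) ≈ 726.65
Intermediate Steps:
I = 16 (I = Mul(32, Pow(2, -1)) = Mul(32, Rational(1, 2)) = 16)
Function('f')(n) = Pow(37, Rational(1, 2)) (Function('f')(n) = Pow(Add(Add(16, 32), -11), Rational(1, 2)) = Pow(Add(48, -11), Rational(1, 2)) = Pow(37, Rational(1, 2)))
Pow(Add(Function('f')(-469), 528013), Rational(1, 2)) = Pow(Add(Pow(37, Rational(1, 2)), 528013), Rational(1, 2)) = Pow(Add(528013, Pow(37, Rational(1, 2))), Rational(1, 2))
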